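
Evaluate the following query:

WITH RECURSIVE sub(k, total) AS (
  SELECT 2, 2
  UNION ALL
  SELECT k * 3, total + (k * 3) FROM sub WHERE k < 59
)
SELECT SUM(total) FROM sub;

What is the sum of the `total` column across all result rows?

Base: k=2, total=2.
Iteration 1: 2 < 59 holds -> k = 2 * 3 = 6, total = 2 + 6 = 8.
Iteration 2: 6 < 59 holds -> k = 6 * 3 = 18, total = 8 + 18 = 26.
Iteration 3: 18 < 59 holds -> k = 18 * 3 = 54, total = 26 + 54 = 80.
Iteration 4: 54 < 59 holds -> k = 54 * 3 = 162, total = 80 + 162 = 242.
Iteration 5: 162 < 59 fails; recursion stops.
SUM(total) = 2 + 8 + 26 + 80 + 242 = 358.

358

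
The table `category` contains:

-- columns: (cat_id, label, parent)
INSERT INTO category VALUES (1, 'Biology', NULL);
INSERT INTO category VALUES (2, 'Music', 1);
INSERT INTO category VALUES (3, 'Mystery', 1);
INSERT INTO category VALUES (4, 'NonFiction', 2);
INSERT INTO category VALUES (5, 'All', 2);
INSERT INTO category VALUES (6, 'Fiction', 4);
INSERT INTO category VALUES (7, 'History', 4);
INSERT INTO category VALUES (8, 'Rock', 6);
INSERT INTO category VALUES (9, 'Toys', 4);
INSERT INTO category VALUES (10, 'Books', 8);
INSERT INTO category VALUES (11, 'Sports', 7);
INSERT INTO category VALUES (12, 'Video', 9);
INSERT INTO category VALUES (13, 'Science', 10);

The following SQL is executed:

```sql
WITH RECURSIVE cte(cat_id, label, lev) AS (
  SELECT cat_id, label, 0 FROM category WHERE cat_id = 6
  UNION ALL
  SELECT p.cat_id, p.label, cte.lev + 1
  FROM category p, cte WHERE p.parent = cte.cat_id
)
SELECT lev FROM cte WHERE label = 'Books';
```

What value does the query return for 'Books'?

2

Base: cat_id=6 (Fiction) at lev 0.
Iteration 1: rows with parent in {6} -> Rock (id 8, lev 1).
Iteration 2: rows with parent in {8} -> Books (id 10, lev 2).
Iteration 3: rows with parent in {10} -> Science (id 13, lev 3).
Iteration 4: no rows with parent in {13}; recursion stops.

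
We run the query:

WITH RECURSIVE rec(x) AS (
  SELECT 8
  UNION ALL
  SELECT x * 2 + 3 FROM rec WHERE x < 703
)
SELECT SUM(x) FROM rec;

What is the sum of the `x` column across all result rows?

Base: x=8.
Iteration 1: 8 < 703 holds -> x = 8 * 2 + 3 = 19.
Iteration 2: 19 < 703 holds -> x = 19 * 2 + 3 = 41.
Iteration 3: 41 < 703 holds -> x = 41 * 2 + 3 = 85.
Iteration 4: 85 < 703 holds -> x = 85 * 2 + 3 = 173.
Iteration 5: 173 < 703 holds -> x = 173 * 2 + 3 = 349.
Iteration 6: 349 < 703 holds -> x = 349 * 2 + 3 = 701.
Iteration 7: 701 < 703 holds -> x = 701 * 2 + 3 = 1405.
Iteration 8: 1405 < 703 fails; recursion stops.
SUM(x) = 8 + 19 + 41 + 85 + 173 + 349 + 701 + 1405 = 2781.

2781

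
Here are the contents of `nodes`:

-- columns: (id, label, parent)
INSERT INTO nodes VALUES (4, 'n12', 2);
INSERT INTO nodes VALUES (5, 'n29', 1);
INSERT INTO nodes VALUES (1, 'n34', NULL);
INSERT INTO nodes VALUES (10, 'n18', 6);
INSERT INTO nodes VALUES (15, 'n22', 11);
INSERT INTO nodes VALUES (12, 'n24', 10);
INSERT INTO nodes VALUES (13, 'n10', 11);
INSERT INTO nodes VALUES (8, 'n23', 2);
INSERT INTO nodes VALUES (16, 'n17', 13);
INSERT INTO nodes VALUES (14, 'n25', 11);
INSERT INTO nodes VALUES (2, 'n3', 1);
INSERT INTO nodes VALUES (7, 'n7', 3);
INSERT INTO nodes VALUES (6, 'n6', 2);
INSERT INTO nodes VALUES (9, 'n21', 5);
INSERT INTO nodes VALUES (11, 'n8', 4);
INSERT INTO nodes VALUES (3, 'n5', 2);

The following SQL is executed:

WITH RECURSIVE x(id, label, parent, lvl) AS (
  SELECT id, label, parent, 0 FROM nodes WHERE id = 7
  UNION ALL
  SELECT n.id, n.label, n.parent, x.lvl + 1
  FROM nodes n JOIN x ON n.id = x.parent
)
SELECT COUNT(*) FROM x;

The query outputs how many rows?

4

Base: id=7 (n7), parent=3, lvl 0.
Iteration 1: join on id=3 -> n5 (id 3, parent=2, lvl 1).
Iteration 2: join on id=2 -> n3 (id 2, parent=1, lvl 2).
Iteration 3: join on id=1 -> n34 (id 1, parent=NULL, lvl 3).
Iteration 4: parent is NULL; no match; recursion stops.
Total rows emitted: 4.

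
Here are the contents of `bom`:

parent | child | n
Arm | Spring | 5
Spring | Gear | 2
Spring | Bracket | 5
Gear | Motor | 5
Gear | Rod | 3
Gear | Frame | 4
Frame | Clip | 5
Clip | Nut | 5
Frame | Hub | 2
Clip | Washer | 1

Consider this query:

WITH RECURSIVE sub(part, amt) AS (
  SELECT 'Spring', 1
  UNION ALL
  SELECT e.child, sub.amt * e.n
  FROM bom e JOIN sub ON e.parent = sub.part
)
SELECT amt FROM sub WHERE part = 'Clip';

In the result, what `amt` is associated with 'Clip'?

40

Base: (Spring, amt=1).
Iteration 1: components of {Spring} -> Bracket = 1*5 = 5, Gear = 1*2 = 2.
Iteration 2: components of {Bracket,Gear} -> Frame = 2*4 = 8, Motor = 2*5 = 10, Rod = 2*3 = 6.
Iteration 3: components of {Frame,Motor,Rod} -> Clip = 8*5 = 40, Hub = 8*2 = 16.
Iteration 4: components of {Clip,Hub} -> Nut = 40*5 = 200, Washer = 40*1 = 40.
Iteration 5: no further components; recursion stops.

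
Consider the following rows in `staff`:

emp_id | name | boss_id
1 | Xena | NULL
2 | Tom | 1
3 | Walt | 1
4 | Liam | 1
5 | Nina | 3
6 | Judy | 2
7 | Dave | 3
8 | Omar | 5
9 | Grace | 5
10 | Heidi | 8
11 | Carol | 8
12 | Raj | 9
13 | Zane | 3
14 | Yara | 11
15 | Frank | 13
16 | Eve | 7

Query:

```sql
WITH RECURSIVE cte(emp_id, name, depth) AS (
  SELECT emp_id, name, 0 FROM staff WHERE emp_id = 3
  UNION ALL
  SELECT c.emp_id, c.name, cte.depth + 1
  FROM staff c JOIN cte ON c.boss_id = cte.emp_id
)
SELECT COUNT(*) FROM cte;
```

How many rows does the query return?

Base: emp_id=3 (Walt) at depth 0.
Iteration 1: rows with boss_id in {3} -> Nina (id 5, depth 1), Dave (id 7, depth 1), Zane (id 13, depth 1).
Iteration 2: rows with boss_id in {5,7,13} -> Omar (id 8, depth 2), Grace (id 9, depth 2), Frank (id 15, depth 2), Eve (id 16, depth 2).
Iteration 3: rows with boss_id in {8,9,15,16} -> Heidi (id 10, depth 3), Carol (id 11, depth 3), Raj (id 12, depth 3).
Iteration 4: rows with boss_id in {10,11,12} -> Yara (id 14, depth 4).
Iteration 5: no rows with boss_id in {14}; recursion stops.
Total rows emitted: 12.

12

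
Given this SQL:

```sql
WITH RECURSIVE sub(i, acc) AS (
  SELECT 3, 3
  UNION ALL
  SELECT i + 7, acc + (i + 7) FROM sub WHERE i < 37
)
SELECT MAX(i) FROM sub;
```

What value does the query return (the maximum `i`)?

38

Base: i=3, acc=3.
Iteration 1: 3 < 37 holds -> i = 3 + 7 = 10, acc = 3 + 10 = 13.
Iteration 2: 10 < 37 holds -> i = 10 + 7 = 17, acc = 13 + 17 = 30.
Iteration 3: 17 < 37 holds -> i = 17 + 7 = 24, acc = 30 + 24 = 54.
Iteration 4: 24 < 37 holds -> i = 24 + 7 = 31, acc = 54 + 31 = 85.
Iteration 5: 31 < 37 holds -> i = 31 + 7 = 38, acc = 85 + 38 = 123.
Iteration 6: 38 < 37 fails; recursion stops.
i values: 3, 10, 17, 24, 31, 38; the maximum is 38.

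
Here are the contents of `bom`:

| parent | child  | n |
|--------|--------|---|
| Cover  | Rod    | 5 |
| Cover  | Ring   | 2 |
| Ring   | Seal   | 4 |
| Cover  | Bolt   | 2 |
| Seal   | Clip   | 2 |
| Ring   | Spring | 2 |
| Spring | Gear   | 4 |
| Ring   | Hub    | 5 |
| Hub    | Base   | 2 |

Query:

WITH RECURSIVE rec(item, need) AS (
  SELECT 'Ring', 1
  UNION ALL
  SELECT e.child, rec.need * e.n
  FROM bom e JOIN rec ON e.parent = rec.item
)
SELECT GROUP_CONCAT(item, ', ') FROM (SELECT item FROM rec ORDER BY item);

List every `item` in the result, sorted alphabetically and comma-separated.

Base: (Ring, need=1).
Iteration 1: components of {Ring} -> Hub = 1*5 = 5, Seal = 1*4 = 4, Spring = 1*2 = 2.
Iteration 2: components of {Hub,Seal,Spring} -> Base = 5*2 = 10, Clip = 4*2 = 8, Gear = 2*4 = 8.
Iteration 3: no further components; recursion stops.

Base, Clip, Gear, Hub, Ring, Seal, Spring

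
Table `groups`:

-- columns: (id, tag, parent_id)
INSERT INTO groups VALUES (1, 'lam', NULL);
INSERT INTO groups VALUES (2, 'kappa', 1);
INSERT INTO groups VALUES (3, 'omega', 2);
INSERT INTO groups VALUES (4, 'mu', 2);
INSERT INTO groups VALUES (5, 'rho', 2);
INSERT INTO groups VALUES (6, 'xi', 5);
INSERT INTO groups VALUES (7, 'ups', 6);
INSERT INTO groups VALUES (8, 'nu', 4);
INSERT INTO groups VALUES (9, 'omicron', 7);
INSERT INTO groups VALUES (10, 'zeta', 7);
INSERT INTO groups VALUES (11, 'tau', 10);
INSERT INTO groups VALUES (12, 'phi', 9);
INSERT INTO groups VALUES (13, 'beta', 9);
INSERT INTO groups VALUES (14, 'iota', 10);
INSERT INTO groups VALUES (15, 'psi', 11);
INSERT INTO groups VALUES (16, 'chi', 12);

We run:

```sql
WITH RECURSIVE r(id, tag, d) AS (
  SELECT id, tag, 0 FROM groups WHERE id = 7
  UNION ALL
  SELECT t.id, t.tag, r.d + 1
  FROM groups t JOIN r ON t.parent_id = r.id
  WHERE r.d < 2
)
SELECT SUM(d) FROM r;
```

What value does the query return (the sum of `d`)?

Base: id=7 (ups) at d 0.
Iteration 1: rows with parent_id in {7} -> omicron (id 9, d 1), zeta (id 10, d 1).
Iteration 2: rows with parent_id in {9,10} -> tau (id 11, d 2), phi (id 12, d 2), beta (id 13, d 2), iota (id 14, d 2).
Iteration 3: d < 2 fails for all current rows; recursion stops.
SUM(d) = 0 + 1 + 1 + 2 + 2 + 2 + 2 = 10.

10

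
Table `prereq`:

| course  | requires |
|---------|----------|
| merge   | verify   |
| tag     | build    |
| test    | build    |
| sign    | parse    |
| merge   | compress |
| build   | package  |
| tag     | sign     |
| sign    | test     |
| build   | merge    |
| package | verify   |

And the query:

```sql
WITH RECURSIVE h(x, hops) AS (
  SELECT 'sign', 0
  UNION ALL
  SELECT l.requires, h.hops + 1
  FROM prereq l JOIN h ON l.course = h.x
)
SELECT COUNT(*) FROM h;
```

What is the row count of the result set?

9

Base: (sign, hops=0).
Iteration 1: edges from {sign} -> (parse, hops=1), (test, hops=1).
Iteration 2: edges from {parse,test} -> (build, hops=2).
Iteration 3: edges from {build} -> (merge, hops=3), (package, hops=3).
Iteration 4: edges from {merge,package} -> (compress, hops=4), (verify, hops=4) x2. [UNION ALL keeps all 3 new rows, including repeats]
Iteration 5: no outgoing edges from {compress,verify}; recursion stops.
Total rows emitted: 9.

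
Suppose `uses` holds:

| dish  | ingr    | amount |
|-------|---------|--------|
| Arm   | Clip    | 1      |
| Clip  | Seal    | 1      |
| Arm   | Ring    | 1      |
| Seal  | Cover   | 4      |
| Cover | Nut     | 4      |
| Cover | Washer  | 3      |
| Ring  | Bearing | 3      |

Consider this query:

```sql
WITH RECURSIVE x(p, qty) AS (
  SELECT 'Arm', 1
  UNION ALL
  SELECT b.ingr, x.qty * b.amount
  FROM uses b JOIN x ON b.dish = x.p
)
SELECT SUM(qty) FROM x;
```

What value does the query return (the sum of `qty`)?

39

Base: (Arm, qty=1).
Iteration 1: components of {Arm} -> Clip = 1*1 = 1, Ring = 1*1 = 1.
Iteration 2: components of {Clip,Ring} -> Bearing = 1*3 = 3, Seal = 1*1 = 1.
Iteration 3: components of {Bearing,Seal} -> Cover = 1*4 = 4.
Iteration 4: components of {Cover} -> Nut = 4*4 = 16, Washer = 4*3 = 12.
Iteration 5: no further components; recursion stops.
SUM(qty) = 1 + 1 + 1 + 1 + 3 + 4 + 16 + 12 = 39.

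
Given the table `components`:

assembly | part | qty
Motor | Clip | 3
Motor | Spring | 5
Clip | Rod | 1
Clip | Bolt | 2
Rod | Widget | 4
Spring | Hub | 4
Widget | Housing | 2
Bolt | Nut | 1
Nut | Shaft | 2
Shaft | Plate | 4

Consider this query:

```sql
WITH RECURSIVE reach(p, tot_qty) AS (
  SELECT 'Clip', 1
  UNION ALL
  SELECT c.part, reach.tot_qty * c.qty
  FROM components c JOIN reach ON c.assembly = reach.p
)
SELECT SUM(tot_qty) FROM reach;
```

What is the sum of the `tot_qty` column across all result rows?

38

Base: (Clip, tot_qty=1).
Iteration 1: components of {Clip} -> Bolt = 1*2 = 2, Rod = 1*1 = 1.
Iteration 2: components of {Bolt,Rod} -> Nut = 2*1 = 2, Widget = 1*4 = 4.
Iteration 3: components of {Nut,Widget} -> Housing = 4*2 = 8, Shaft = 2*2 = 4.
Iteration 4: components of {Housing,Shaft} -> Plate = 4*4 = 16.
Iteration 5: no further components; recursion stops.
SUM(tot_qty) = 1 + 1 + 2 + 4 + 2 + 8 + 4 + 16 = 38.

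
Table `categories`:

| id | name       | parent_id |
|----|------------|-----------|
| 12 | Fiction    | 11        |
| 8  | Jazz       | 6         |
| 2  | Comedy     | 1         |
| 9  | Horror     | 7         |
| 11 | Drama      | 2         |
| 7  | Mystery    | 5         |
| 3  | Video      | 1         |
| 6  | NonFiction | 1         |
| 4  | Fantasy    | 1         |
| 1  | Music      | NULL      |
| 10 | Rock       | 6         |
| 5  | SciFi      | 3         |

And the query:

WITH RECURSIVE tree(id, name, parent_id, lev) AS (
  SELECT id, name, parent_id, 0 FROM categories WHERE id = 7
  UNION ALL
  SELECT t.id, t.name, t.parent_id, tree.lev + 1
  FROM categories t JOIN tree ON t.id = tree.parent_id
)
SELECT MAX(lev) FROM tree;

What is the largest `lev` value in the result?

3

Base: id=7 (Mystery), parent_id=5, lev 0.
Iteration 1: join on id=5 -> SciFi (id 5, parent_id=3, lev 1).
Iteration 2: join on id=3 -> Video (id 3, parent_id=1, lev 2).
Iteration 3: join on id=1 -> Music (id 1, parent_id=NULL, lev 3).
Iteration 4: parent_id is NULL; no match; recursion stops.
lev values: 0, 1, 2, 3; the maximum is 3.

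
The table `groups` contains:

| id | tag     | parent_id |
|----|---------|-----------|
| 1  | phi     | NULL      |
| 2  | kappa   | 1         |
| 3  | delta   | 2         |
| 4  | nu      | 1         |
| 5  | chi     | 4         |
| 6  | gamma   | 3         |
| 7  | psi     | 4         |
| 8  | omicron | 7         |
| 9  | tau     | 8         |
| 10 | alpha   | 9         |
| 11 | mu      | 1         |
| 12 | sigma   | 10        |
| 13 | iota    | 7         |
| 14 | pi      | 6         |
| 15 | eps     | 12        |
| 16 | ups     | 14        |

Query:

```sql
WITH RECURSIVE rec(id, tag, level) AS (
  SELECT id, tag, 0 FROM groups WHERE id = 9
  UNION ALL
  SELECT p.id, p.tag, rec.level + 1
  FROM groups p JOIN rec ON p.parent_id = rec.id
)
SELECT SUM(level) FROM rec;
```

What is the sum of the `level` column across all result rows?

6

Base: id=9 (tau) at level 0.
Iteration 1: rows with parent_id in {9} -> alpha (id 10, level 1).
Iteration 2: rows with parent_id in {10} -> sigma (id 12, level 2).
Iteration 3: rows with parent_id in {12} -> eps (id 15, level 3).
Iteration 4: no rows with parent_id in {15}; recursion stops.
SUM(level) = 0 + 1 + 2 + 3 = 6.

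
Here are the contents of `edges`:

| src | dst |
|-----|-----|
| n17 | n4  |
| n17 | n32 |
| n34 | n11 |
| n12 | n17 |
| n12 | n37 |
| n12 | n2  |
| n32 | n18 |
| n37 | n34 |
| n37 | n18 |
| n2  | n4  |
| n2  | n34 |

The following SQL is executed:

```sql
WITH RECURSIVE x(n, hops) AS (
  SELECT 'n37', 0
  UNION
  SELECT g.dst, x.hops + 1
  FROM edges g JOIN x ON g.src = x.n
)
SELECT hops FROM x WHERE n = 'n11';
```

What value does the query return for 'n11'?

2

Base: (n37, hops=0).
Iteration 1: edges from {n37} -> (n18, hops=1), (n34, hops=1).
Iteration 2: edges from {n18,n34} -> (n11, hops=2).
Iteration 3: no outgoing edges from {n11}; recursion stops.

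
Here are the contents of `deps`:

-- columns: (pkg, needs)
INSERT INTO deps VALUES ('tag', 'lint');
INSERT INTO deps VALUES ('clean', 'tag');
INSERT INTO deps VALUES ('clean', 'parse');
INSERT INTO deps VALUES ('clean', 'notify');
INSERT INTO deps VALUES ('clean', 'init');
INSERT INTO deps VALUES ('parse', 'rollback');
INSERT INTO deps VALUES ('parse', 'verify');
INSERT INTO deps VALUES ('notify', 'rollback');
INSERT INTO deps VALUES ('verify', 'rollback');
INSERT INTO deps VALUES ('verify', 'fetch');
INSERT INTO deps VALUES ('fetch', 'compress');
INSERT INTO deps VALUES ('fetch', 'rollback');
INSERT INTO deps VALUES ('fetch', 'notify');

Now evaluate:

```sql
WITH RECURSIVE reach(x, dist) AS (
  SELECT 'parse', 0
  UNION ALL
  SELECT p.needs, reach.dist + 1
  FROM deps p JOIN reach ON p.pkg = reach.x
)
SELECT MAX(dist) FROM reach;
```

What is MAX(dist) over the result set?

Base: (parse, dist=0).
Iteration 1: edges from {parse} -> (rollback, dist=1), (verify, dist=1).
Iteration 2: edges from {rollback,verify} -> (fetch, dist=2), (rollback, dist=2).
Iteration 3: edges from {fetch,rollback} -> (compress, dist=3), (notify, dist=3), (rollback, dist=3).
Iteration 4: edges from {compress,notify,rollback} -> (rollback, dist=4).
Iteration 5: no outgoing edges from {rollback}; recursion stops.
dist values: 0, 1, 1, 2, 2, 3, 3, 3, 4; the maximum is 4.

4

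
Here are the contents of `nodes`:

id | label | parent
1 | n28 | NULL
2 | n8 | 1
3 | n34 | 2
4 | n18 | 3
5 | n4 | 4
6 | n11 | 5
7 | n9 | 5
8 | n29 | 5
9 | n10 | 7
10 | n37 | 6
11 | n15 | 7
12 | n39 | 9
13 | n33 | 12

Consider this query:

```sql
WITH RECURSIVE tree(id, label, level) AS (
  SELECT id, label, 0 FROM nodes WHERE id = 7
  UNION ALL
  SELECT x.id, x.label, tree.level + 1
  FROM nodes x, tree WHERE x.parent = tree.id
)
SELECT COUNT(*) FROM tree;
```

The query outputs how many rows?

Base: id=7 (n9) at level 0.
Iteration 1: rows with parent in {7} -> n10 (id 9, level 1), n15 (id 11, level 1).
Iteration 2: rows with parent in {9,11} -> n39 (id 12, level 2).
Iteration 3: rows with parent in {12} -> n33 (id 13, level 3).
Iteration 4: no rows with parent in {13}; recursion stops.
Total rows emitted: 5.

5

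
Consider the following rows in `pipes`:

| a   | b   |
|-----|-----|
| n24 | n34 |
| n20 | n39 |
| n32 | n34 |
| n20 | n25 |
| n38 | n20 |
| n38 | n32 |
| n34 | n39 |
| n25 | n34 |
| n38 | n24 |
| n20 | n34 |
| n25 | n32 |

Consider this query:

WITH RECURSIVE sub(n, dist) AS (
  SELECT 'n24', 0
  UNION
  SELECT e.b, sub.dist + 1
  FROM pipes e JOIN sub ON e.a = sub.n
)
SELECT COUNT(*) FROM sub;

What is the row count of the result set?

3

Base: (n24, dist=0).
Iteration 1: edges from {n24} -> (n34, dist=1).
Iteration 2: edges from {n34} -> (n39, dist=2).
Iteration 3: no outgoing edges from {n39}; recursion stops.
Total rows emitted: 3.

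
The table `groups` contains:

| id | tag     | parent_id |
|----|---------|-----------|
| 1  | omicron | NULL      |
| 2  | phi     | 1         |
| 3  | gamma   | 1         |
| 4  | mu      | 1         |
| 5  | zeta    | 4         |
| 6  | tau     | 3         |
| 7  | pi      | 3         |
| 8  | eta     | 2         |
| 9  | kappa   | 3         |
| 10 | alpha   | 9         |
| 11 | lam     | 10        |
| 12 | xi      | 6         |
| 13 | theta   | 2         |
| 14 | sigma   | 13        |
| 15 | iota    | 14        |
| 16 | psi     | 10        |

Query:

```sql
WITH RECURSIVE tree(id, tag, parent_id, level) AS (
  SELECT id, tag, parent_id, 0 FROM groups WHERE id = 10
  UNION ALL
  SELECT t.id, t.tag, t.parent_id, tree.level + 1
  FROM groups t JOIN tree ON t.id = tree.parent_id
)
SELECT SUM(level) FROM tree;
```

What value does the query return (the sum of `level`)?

6

Base: id=10 (alpha), parent_id=9, level 0.
Iteration 1: join on id=9 -> kappa (id 9, parent_id=3, level 1).
Iteration 2: join on id=3 -> gamma (id 3, parent_id=1, level 2).
Iteration 3: join on id=1 -> omicron (id 1, parent_id=NULL, level 3).
Iteration 4: parent_id is NULL; no match; recursion stops.
SUM(level) = 0 + 1 + 2 + 3 = 6.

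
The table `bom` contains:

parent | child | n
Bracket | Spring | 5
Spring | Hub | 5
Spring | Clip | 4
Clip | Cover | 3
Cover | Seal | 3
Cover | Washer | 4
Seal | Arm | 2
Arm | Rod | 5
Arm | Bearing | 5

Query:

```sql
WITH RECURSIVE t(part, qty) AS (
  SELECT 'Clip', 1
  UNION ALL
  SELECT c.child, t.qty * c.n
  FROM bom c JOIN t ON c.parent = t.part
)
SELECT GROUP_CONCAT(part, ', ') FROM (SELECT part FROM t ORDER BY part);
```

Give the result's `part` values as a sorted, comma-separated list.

Base: (Clip, qty=1).
Iteration 1: components of {Clip} -> Cover = 1*3 = 3.
Iteration 2: components of {Cover} -> Seal = 3*3 = 9, Washer = 3*4 = 12.
Iteration 3: components of {Seal,Washer} -> Arm = 9*2 = 18.
Iteration 4: components of {Arm} -> Bearing = 18*5 = 90, Rod = 18*5 = 90.
Iteration 5: no further components; recursion stops.

Arm, Bearing, Clip, Cover, Rod, Seal, Washer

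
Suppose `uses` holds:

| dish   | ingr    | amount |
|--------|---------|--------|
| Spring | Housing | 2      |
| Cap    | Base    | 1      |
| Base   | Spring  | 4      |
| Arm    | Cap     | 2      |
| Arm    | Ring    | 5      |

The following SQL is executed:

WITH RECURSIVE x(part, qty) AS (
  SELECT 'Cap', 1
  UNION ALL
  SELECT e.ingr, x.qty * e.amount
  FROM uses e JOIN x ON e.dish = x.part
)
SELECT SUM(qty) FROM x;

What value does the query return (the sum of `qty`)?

Base: (Cap, qty=1).
Iteration 1: components of {Cap} -> Base = 1*1 = 1.
Iteration 2: components of {Base} -> Spring = 1*4 = 4.
Iteration 3: components of {Spring} -> Housing = 4*2 = 8.
Iteration 4: no further components; recursion stops.
SUM(qty) = 1 + 1 + 4 + 8 = 14.

14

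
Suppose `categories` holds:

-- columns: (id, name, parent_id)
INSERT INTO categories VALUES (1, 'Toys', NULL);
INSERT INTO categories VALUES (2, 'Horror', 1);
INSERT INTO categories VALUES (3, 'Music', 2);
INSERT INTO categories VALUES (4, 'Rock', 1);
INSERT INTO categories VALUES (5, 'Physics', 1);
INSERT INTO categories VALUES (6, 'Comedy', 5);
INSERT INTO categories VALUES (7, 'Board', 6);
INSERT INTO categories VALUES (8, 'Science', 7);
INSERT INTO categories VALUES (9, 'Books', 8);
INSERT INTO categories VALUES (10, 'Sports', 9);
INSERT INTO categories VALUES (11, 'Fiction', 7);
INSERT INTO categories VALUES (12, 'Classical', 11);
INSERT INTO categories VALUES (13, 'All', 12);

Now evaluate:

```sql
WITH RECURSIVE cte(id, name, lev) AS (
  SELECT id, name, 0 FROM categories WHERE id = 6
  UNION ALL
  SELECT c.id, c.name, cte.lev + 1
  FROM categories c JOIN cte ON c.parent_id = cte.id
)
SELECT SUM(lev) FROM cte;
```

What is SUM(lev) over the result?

19

Base: id=6 (Comedy) at lev 0.
Iteration 1: rows with parent_id in {6} -> Board (id 7, lev 1).
Iteration 2: rows with parent_id in {7} -> Science (id 8, lev 2), Fiction (id 11, lev 2).
Iteration 3: rows with parent_id in {8,11} -> Books (id 9, lev 3), Classical (id 12, lev 3).
Iteration 4: rows with parent_id in {9,12} -> Sports (id 10, lev 4), All (id 13, lev 4).
Iteration 5: no rows with parent_id in {10,13}; recursion stops.
SUM(lev) = 0 + 1 + 2 + 2 + 3 + 3 + 4 + 4 = 19.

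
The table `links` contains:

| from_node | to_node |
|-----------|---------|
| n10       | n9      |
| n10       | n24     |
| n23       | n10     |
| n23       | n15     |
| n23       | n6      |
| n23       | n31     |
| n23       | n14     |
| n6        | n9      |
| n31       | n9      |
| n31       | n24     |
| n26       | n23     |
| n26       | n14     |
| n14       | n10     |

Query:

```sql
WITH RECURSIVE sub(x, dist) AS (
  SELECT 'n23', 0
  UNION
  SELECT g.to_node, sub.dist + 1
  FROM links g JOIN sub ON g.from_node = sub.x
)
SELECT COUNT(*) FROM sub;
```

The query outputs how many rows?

Base: (n23, dist=0).
Iteration 1: edges from {n23} -> (n10, dist=1), (n14, dist=1), (n15, dist=1), (n31, dist=1), (n6, dist=1).
Iteration 2: edges from {n10,n14,n15,n31,n6} -> (n10, dist=2), (n24, dist=2), (n9, dist=2). [UNION drops 3 duplicate row(s)]
Iteration 3: edges from {n10,n24,n9} -> (n24, dist=3), (n9, dist=3).
Iteration 4: no outgoing edges from {n24,n9}; recursion stops.
Total rows emitted: 11.

11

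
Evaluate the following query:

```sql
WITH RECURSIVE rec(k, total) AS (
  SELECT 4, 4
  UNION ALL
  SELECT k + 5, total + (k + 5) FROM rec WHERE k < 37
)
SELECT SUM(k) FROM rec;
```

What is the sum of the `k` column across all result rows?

172

Base: k=4, total=4.
Iteration 1: 4 < 37 holds -> k = 4 + 5 = 9, total = 4 + 9 = 13.
Iteration 2: 9 < 37 holds -> k = 9 + 5 = 14, total = 13 + 14 = 27.
Iteration 3: 14 < 37 holds -> k = 14 + 5 = 19, total = 27 + 19 = 46.
Iteration 4: 19 < 37 holds -> k = 19 + 5 = 24, total = 46 + 24 = 70.
Iteration 5: 24 < 37 holds -> k = 24 + 5 = 29, total = 70 + 29 = 99.
Iteration 6: 29 < 37 holds -> k = 29 + 5 = 34, total = 99 + 34 = 133.
Iteration 7: 34 < 37 holds -> k = 34 + 5 = 39, total = 133 + 39 = 172.
Iteration 8: 39 < 37 fails; recursion stops.
SUM(k) = 4 + 9 + 14 + 19 + 24 + 29 + 34 + 39 = 172.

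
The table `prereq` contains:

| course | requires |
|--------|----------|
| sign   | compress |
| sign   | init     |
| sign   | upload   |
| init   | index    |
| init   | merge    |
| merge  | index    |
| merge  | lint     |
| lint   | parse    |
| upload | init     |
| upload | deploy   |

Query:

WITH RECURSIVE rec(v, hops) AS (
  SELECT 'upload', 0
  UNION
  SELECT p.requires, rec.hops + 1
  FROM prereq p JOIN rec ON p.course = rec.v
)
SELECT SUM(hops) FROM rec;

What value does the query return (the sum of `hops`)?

16

Base: (upload, hops=0).
Iteration 1: edges from {upload} -> (deploy, hops=1), (init, hops=1).
Iteration 2: edges from {deploy,init} -> (index, hops=2), (merge, hops=2).
Iteration 3: edges from {index,merge} -> (index, hops=3), (lint, hops=3).
Iteration 4: edges from {index,lint} -> (parse, hops=4).
Iteration 5: no outgoing edges from {parse}; recursion stops.
SUM(hops) = 0 + 1 + 1 + 2 + 2 + 3 + 3 + 4 = 16.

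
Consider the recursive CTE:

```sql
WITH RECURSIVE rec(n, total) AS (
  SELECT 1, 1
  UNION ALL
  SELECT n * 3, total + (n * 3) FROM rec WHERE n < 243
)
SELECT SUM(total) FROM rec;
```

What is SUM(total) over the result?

543

Base: n=1, total=1.
Iteration 1: 1 < 243 holds -> n = 1 * 3 = 3, total = 1 + 3 = 4.
Iteration 2: 3 < 243 holds -> n = 3 * 3 = 9, total = 4 + 9 = 13.
Iteration 3: 9 < 243 holds -> n = 9 * 3 = 27, total = 13 + 27 = 40.
Iteration 4: 27 < 243 holds -> n = 27 * 3 = 81, total = 40 + 81 = 121.
Iteration 5: 81 < 243 holds -> n = 81 * 3 = 243, total = 121 + 243 = 364.
Iteration 6: 243 < 243 fails; recursion stops.
SUM(total) = 1 + 4 + 13 + 40 + 121 + 364 = 543.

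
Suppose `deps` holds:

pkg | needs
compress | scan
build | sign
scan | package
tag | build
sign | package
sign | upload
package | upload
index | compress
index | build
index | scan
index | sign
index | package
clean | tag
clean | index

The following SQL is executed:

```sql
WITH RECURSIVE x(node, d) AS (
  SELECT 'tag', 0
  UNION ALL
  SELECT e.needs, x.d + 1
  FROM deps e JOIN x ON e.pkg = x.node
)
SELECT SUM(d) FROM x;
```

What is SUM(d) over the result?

Base: (tag, d=0).
Iteration 1: edges from {tag} -> (build, d=1).
Iteration 2: edges from {build} -> (sign, d=2).
Iteration 3: edges from {sign} -> (package, d=3), (upload, d=3).
Iteration 4: edges from {package,upload} -> (upload, d=4).
Iteration 5: no outgoing edges from {upload}; recursion stops.
SUM(d) = 0 + 1 + 2 + 3 + 3 + 4 = 13.

13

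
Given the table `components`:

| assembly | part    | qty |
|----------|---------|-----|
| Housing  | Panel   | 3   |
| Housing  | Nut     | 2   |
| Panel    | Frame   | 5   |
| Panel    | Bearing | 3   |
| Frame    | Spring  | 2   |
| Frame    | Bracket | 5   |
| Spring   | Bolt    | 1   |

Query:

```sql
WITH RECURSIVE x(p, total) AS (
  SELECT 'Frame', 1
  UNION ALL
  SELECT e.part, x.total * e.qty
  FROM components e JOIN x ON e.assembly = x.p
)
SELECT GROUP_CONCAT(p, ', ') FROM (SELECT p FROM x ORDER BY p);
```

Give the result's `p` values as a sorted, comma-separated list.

Bolt, Bracket, Frame, Spring

Base: (Frame, total=1).
Iteration 1: components of {Frame} -> Bracket = 1*5 = 5, Spring = 1*2 = 2.
Iteration 2: components of {Bracket,Spring} -> Bolt = 2*1 = 2.
Iteration 3: no further components; recursion stops.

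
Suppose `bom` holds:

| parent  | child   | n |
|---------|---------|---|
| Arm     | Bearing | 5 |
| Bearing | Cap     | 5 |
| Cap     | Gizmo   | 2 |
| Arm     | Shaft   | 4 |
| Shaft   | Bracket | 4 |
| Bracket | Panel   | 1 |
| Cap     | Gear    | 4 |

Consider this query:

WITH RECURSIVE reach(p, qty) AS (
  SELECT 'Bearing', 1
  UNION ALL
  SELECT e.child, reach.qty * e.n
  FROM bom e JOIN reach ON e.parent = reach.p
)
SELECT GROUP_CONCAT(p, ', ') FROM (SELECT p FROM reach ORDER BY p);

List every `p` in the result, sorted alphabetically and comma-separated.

Bearing, Cap, Gear, Gizmo

Base: (Bearing, qty=1).
Iteration 1: components of {Bearing} -> Cap = 1*5 = 5.
Iteration 2: components of {Cap} -> Gear = 5*4 = 20, Gizmo = 5*2 = 10.
Iteration 3: no further components; recursion stops.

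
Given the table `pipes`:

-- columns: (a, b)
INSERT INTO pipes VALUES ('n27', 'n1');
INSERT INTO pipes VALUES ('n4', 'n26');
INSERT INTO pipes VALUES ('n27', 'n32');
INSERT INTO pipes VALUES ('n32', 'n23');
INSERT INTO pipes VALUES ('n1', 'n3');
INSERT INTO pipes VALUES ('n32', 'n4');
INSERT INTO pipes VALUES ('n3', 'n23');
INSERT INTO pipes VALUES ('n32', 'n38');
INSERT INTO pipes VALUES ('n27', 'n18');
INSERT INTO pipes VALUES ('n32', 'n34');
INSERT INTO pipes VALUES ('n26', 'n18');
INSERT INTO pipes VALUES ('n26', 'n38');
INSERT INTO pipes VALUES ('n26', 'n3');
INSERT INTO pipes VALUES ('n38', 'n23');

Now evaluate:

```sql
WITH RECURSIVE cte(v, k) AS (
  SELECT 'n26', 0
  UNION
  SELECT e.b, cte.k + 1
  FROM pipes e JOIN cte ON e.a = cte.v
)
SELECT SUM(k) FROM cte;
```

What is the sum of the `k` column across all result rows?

Base: (n26, k=0).
Iteration 1: edges from {n26} -> (n18, k=1), (n3, k=1), (n38, k=1).
Iteration 2: edges from {n18,n3,n38} -> (n23, k=2). [UNION drops 1 duplicate row(s)]
Iteration 3: no outgoing edges from {n23}; recursion stops.
SUM(k) = 0 + 1 + 1 + 1 + 2 = 5.

5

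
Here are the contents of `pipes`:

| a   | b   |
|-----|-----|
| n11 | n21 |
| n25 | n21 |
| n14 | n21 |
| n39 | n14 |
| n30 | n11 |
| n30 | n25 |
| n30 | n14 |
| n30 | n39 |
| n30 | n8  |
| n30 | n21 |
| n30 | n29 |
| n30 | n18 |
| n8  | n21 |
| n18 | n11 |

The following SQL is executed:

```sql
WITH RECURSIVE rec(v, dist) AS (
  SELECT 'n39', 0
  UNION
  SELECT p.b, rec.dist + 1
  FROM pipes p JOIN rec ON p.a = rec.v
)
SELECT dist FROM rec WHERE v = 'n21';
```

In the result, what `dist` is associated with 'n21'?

Base: (n39, dist=0).
Iteration 1: edges from {n39} -> (n14, dist=1).
Iteration 2: edges from {n14} -> (n21, dist=2).
Iteration 3: no outgoing edges from {n21}; recursion stops.

2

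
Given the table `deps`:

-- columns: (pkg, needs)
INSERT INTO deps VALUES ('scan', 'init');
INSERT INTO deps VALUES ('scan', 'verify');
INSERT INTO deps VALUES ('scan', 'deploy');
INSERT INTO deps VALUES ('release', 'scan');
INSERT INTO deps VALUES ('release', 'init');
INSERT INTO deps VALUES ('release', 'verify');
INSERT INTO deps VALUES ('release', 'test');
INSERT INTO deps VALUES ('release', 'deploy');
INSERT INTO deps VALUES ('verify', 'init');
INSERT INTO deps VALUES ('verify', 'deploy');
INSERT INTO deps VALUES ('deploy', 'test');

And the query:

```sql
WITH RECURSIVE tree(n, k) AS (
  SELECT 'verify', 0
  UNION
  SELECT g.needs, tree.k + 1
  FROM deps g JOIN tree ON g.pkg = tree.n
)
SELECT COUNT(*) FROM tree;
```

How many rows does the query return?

4

Base: (verify, k=0).
Iteration 1: edges from {verify} -> (deploy, k=1), (init, k=1).
Iteration 2: edges from {deploy,init} -> (test, k=2).
Iteration 3: no outgoing edges from {test}; recursion stops.
Total rows emitted: 4.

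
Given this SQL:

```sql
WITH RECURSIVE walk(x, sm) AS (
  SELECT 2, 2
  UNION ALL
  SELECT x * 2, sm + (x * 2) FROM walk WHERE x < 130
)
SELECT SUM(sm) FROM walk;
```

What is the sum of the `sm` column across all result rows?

Base: x=2, sm=2.
Iteration 1: 2 < 130 holds -> x = 2 * 2 = 4, sm = 2 + 4 = 6.
Iteration 2: 4 < 130 holds -> x = 4 * 2 = 8, sm = 6 + 8 = 14.
Iteration 3: 8 < 130 holds -> x = 8 * 2 = 16, sm = 14 + 16 = 30.
Iteration 4: 16 < 130 holds -> x = 16 * 2 = 32, sm = 30 + 32 = 62.
Iteration 5: 32 < 130 holds -> x = 32 * 2 = 64, sm = 62 + 64 = 126.
Iteration 6: 64 < 130 holds -> x = 64 * 2 = 128, sm = 126 + 128 = 254.
Iteration 7: 128 < 130 holds -> x = 128 * 2 = 256, sm = 254 + 256 = 510.
Iteration 8: 256 < 130 fails; recursion stops.
SUM(sm) = 2 + 6 + 14 + 30 + 62 + 126 + 254 + 510 = 1004.

1004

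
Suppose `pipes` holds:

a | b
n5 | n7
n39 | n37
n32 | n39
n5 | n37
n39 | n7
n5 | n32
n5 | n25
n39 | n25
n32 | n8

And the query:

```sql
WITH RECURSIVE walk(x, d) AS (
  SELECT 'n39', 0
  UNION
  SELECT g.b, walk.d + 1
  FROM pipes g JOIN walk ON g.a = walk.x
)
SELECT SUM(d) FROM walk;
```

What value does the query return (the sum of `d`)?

Base: (n39, d=0).
Iteration 1: edges from {n39} -> (n25, d=1), (n37, d=1), (n7, d=1).
Iteration 2: no outgoing edges from {n25,n37,n7}; recursion stops.
SUM(d) = 0 + 1 + 1 + 1 = 3.

3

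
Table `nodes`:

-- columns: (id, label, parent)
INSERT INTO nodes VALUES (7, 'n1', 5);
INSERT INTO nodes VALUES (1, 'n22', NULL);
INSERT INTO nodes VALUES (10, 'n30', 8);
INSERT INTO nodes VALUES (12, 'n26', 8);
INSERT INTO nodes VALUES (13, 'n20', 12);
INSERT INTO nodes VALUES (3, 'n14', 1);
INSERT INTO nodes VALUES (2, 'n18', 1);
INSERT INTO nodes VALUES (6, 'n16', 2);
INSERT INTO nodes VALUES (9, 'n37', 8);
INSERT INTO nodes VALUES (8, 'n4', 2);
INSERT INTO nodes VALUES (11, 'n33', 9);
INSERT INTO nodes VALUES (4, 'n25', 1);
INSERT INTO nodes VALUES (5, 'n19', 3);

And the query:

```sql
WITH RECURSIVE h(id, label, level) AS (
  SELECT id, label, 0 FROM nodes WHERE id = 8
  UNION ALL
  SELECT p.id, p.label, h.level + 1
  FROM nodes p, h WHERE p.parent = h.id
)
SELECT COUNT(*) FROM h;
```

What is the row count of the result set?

Base: id=8 (n4) at level 0.
Iteration 1: rows with parent in {8} -> n37 (id 9, level 1), n30 (id 10, level 1), n26 (id 12, level 1).
Iteration 2: rows with parent in {9,10,12} -> n33 (id 11, level 2), n20 (id 13, level 2).
Iteration 3: no rows with parent in {11,13}; recursion stops.
Total rows emitted: 6.

6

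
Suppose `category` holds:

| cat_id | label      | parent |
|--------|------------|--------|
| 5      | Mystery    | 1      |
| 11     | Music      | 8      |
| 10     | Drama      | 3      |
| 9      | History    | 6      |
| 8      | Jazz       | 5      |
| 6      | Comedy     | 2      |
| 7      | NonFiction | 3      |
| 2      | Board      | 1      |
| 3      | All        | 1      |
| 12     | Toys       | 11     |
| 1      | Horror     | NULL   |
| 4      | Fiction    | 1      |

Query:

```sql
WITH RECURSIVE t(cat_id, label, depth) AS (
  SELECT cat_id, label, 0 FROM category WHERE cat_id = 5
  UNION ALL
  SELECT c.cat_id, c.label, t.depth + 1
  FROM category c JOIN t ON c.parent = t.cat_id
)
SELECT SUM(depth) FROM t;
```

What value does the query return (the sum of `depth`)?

Base: cat_id=5 (Mystery) at depth 0.
Iteration 1: rows with parent in {5} -> Jazz (id 8, depth 1).
Iteration 2: rows with parent in {8} -> Music (id 11, depth 2).
Iteration 3: rows with parent in {11} -> Toys (id 12, depth 3).
Iteration 4: no rows with parent in {12}; recursion stops.
SUM(depth) = 0 + 1 + 2 + 3 = 6.

6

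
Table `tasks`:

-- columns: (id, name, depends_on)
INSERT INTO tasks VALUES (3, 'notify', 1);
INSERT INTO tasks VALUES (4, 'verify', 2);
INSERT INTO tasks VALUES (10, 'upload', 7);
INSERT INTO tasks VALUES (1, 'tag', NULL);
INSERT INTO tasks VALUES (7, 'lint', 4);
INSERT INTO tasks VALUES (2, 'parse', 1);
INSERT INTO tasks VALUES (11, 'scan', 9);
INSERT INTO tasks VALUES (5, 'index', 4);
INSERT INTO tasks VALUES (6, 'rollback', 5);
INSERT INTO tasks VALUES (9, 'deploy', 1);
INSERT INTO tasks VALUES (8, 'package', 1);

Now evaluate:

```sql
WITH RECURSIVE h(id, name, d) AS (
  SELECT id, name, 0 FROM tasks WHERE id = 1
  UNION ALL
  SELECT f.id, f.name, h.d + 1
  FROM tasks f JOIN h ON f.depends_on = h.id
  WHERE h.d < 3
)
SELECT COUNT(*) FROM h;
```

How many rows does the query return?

Base: id=1 (tag) at d 0.
Iteration 1: rows with depends_on in {1} -> parse (id 2, d 1), notify (id 3, d 1), package (id 8, d 1), deploy (id 9, d 1).
Iteration 2: rows with depends_on in {2,3,8,9} -> verify (id 4, d 2), scan (id 11, d 2).
Iteration 3: rows with depends_on in {4,11} -> index (id 5, d 3), lint (id 7, d 3).
Iteration 4: d < 3 fails for all current rows; recursion stops.
Total rows emitted: 9.

9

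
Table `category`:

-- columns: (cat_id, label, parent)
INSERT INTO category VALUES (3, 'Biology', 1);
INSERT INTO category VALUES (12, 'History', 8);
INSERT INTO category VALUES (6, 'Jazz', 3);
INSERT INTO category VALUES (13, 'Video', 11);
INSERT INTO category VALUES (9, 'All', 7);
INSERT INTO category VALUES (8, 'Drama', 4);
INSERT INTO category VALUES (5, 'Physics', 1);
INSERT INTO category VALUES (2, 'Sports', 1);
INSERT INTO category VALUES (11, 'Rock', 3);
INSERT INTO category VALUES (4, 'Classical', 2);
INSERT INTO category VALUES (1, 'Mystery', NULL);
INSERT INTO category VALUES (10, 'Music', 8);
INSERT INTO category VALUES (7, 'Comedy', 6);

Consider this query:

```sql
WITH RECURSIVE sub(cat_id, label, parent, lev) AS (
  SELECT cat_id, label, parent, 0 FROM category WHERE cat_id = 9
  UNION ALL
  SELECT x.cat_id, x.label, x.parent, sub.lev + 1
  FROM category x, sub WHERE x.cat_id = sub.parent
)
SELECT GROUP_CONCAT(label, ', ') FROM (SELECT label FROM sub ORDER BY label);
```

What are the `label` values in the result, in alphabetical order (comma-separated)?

Base: cat_id=9 (All), parent=7, lev 0.
Iteration 1: join on cat_id=7 -> Comedy (id 7, parent=6, lev 1).
Iteration 2: join on cat_id=6 -> Jazz (id 6, parent=3, lev 2).
Iteration 3: join on cat_id=3 -> Biology (id 3, parent=1, lev 3).
Iteration 4: join on cat_id=1 -> Mystery (id 1, parent=NULL, lev 4).
Iteration 5: parent is NULL; no match; recursion stops.

All, Biology, Comedy, Jazz, Mystery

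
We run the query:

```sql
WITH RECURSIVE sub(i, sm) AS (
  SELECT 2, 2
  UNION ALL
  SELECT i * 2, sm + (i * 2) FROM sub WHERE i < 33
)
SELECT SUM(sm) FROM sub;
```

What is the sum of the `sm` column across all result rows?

240

Base: i=2, sm=2.
Iteration 1: 2 < 33 holds -> i = 2 * 2 = 4, sm = 2 + 4 = 6.
Iteration 2: 4 < 33 holds -> i = 4 * 2 = 8, sm = 6 + 8 = 14.
Iteration 3: 8 < 33 holds -> i = 8 * 2 = 16, sm = 14 + 16 = 30.
Iteration 4: 16 < 33 holds -> i = 16 * 2 = 32, sm = 30 + 32 = 62.
Iteration 5: 32 < 33 holds -> i = 32 * 2 = 64, sm = 62 + 64 = 126.
Iteration 6: 64 < 33 fails; recursion stops.
SUM(sm) = 2 + 6 + 14 + 30 + 62 + 126 = 240.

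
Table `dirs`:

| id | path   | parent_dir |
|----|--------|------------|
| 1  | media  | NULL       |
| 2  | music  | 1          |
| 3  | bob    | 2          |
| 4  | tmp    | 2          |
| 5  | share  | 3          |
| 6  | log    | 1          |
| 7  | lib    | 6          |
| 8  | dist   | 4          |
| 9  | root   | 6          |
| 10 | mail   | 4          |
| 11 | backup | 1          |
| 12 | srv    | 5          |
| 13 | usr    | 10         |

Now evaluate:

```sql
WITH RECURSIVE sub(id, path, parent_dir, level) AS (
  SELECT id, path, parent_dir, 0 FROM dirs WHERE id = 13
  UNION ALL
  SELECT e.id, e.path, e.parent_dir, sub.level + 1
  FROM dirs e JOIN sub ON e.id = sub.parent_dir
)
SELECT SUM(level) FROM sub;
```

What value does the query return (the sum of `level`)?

10

Base: id=13 (usr), parent_dir=10, level 0.
Iteration 1: join on id=10 -> mail (id 10, parent_dir=4, level 1).
Iteration 2: join on id=4 -> tmp (id 4, parent_dir=2, level 2).
Iteration 3: join on id=2 -> music (id 2, parent_dir=1, level 3).
Iteration 4: join on id=1 -> media (id 1, parent_dir=NULL, level 4).
Iteration 5: parent_dir is NULL; no match; recursion stops.
SUM(level) = 0 + 1 + 2 + 3 + 4 = 10.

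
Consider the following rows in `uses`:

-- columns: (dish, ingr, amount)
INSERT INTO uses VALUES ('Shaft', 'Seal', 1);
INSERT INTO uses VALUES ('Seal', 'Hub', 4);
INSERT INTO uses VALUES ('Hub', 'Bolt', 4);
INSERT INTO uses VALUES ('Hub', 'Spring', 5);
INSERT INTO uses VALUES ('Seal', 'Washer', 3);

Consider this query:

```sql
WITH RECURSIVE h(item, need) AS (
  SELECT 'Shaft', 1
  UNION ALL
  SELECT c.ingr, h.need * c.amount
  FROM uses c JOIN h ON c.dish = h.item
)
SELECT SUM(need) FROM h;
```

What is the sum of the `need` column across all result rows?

Base: (Shaft, need=1).
Iteration 1: components of {Shaft} -> Seal = 1*1 = 1.
Iteration 2: components of {Seal} -> Hub = 1*4 = 4, Washer = 1*3 = 3.
Iteration 3: components of {Hub,Washer} -> Bolt = 4*4 = 16, Spring = 4*5 = 20.
Iteration 4: no further components; recursion stops.
SUM(need) = 1 + 1 + 4 + 3 + 16 + 20 = 45.

45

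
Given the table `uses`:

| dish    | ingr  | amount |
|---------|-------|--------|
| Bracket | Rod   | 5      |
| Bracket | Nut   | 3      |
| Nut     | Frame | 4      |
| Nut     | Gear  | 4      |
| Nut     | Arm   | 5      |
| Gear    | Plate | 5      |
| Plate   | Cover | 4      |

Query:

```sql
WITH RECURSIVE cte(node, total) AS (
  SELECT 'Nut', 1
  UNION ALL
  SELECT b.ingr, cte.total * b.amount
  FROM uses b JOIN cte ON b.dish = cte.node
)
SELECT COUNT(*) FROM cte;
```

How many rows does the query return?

6

Base: (Nut, total=1).
Iteration 1: components of {Nut} -> Arm = 1*5 = 5, Frame = 1*4 = 4, Gear = 1*4 = 4.
Iteration 2: components of {Arm,Frame,Gear} -> Plate = 4*5 = 20.
Iteration 3: components of {Plate} -> Cover = 20*4 = 80.
Iteration 4: no further components; recursion stops.
Total rows emitted: 6.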